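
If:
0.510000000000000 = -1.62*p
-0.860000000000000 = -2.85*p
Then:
No Solution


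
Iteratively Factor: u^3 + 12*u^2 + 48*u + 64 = (u + 4)*(u^2 + 8*u + 16) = (u + 4)^2*(u + 4)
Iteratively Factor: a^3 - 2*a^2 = (a)*(a^2 - 2*a) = a^2*(a - 2)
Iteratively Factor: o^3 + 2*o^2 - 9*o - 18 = (o - 3)*(o^2 + 5*o + 6) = (o - 3)*(o + 3)*(o + 2)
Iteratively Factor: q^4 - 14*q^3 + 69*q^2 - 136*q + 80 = (q - 4)*(q^3 - 10*q^2 + 29*q - 20) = (q - 4)*(q - 1)*(q^2 - 9*q + 20) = (q - 5)*(q - 4)*(q - 1)*(q - 4)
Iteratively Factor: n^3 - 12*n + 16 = (n - 2)*(n^2 + 2*n - 8) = (n - 2)*(n + 4)*(n - 2)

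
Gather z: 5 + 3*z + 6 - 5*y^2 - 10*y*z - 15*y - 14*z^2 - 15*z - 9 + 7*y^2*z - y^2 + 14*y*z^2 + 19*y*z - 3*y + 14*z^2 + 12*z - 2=-6*y^2 + 14*y*z^2 - 18*y + z*(7*y^2 + 9*y)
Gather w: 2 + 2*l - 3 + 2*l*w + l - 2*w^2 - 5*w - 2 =3*l - 2*w^2 + w*(2*l - 5) - 3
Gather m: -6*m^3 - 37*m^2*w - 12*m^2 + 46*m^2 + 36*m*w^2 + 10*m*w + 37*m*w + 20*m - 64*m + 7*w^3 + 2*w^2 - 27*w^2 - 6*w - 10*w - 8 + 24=-6*m^3 + m^2*(34 - 37*w) + m*(36*w^2 + 47*w - 44) + 7*w^3 - 25*w^2 - 16*w + 16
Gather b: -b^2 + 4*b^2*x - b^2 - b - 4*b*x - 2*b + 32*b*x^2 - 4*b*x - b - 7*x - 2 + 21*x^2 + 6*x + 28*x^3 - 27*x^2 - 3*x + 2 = b^2*(4*x - 2) + b*(32*x^2 - 8*x - 4) + 28*x^3 - 6*x^2 - 4*x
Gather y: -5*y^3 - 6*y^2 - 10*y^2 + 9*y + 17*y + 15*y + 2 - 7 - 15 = -5*y^3 - 16*y^2 + 41*y - 20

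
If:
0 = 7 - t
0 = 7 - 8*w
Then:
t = 7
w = 7/8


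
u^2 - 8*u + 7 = (u - 7)*(u - 1)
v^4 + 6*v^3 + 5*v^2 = v^2*(v + 1)*(v + 5)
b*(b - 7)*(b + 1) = b^3 - 6*b^2 - 7*b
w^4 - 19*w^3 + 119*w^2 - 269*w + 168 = (w - 8)*(w - 7)*(w - 3)*(w - 1)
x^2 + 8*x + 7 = (x + 1)*(x + 7)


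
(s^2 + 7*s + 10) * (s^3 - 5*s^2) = s^5 + 2*s^4 - 25*s^3 - 50*s^2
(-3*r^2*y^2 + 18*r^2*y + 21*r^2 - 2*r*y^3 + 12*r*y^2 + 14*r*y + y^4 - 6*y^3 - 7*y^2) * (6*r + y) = -18*r^3*y^2 + 108*r^3*y + 126*r^3 - 15*r^2*y^3 + 90*r^2*y^2 + 105*r^2*y + 4*r*y^4 - 24*r*y^3 - 28*r*y^2 + y^5 - 6*y^4 - 7*y^3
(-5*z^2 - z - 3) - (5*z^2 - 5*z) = -10*z^2 + 4*z - 3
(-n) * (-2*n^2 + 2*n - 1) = 2*n^3 - 2*n^2 + n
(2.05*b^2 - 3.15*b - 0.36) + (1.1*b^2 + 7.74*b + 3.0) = 3.15*b^2 + 4.59*b + 2.64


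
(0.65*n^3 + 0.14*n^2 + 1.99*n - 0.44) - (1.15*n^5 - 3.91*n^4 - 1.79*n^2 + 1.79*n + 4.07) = -1.15*n^5 + 3.91*n^4 + 0.65*n^3 + 1.93*n^2 + 0.2*n - 4.51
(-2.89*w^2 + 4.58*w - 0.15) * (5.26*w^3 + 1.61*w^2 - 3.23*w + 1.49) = -15.2014*w^5 + 19.4379*w^4 + 15.9195*w^3 - 19.341*w^2 + 7.3087*w - 0.2235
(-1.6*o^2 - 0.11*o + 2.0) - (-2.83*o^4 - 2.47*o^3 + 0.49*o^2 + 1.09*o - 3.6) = 2.83*o^4 + 2.47*o^3 - 2.09*o^2 - 1.2*o + 5.6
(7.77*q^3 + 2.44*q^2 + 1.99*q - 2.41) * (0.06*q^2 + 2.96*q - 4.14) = 0.4662*q^5 + 23.1456*q^4 - 24.826*q^3 - 4.3558*q^2 - 15.3722*q + 9.9774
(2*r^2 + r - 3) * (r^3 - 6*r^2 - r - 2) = 2*r^5 - 11*r^4 - 11*r^3 + 13*r^2 + r + 6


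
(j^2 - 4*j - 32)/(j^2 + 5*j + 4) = (j - 8)/(j + 1)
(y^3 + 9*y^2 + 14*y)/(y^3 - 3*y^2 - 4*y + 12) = y*(y + 7)/(y^2 - 5*y + 6)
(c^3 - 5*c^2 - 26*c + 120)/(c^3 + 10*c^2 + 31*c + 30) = (c^2 - 10*c + 24)/(c^2 + 5*c + 6)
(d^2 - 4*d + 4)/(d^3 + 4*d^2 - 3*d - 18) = (d - 2)/(d^2 + 6*d + 9)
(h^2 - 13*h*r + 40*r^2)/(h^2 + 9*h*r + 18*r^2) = (h^2 - 13*h*r + 40*r^2)/(h^2 + 9*h*r + 18*r^2)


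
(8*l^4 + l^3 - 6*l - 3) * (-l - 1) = -8*l^5 - 9*l^4 - l^3 + 6*l^2 + 9*l + 3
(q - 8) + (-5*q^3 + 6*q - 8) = -5*q^3 + 7*q - 16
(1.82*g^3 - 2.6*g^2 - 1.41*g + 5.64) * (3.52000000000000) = 6.4064*g^3 - 9.152*g^2 - 4.9632*g + 19.8528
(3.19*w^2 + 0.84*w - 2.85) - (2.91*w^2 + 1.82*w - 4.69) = 0.28*w^2 - 0.98*w + 1.84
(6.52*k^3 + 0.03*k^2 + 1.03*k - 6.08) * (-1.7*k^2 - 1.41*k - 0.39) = -11.084*k^5 - 9.2442*k^4 - 4.3361*k^3 + 8.872*k^2 + 8.1711*k + 2.3712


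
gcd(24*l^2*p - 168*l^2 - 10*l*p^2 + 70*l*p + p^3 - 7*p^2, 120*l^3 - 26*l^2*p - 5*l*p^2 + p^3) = 24*l^2 - 10*l*p + p^2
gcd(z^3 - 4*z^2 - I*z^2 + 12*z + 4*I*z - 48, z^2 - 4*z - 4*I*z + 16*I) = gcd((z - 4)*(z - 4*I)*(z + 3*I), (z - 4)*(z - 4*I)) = z^2 + z*(-4 - 4*I) + 16*I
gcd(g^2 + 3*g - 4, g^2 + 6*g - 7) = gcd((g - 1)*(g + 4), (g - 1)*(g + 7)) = g - 1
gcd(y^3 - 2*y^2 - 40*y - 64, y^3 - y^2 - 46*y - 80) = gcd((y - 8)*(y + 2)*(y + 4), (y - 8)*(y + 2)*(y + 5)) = y^2 - 6*y - 16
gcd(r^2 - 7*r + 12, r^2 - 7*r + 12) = r^2 - 7*r + 12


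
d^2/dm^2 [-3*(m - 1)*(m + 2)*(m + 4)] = -18*m - 30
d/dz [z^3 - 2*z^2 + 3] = z*(3*z - 4)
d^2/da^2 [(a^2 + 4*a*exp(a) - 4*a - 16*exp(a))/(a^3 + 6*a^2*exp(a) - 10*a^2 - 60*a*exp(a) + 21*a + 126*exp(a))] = 2*(-((a^2 + 4*a*exp(a) - 4*a - 16*exp(a))*(3*a^2*exp(a) - 18*a*exp(a) + 3*a + 9*exp(a) - 10) + 2*(2*a*exp(a) + a - 6*exp(a) - 2)*(6*a^2*exp(a) + 3*a^2 - 48*a*exp(a) - 20*a + 66*exp(a) + 21))*(a^3 + 6*a^2*exp(a) - 10*a^2 - 60*a*exp(a) + 21*a + 126*exp(a)) + (2*a*exp(a) - 4*exp(a) + 1)*(a^3 + 6*a^2*exp(a) - 10*a^2 - 60*a*exp(a) + 21*a + 126*exp(a))^2 + (a^2 + 4*a*exp(a) - 4*a - 16*exp(a))*(6*a^2*exp(a) + 3*a^2 - 48*a*exp(a) - 20*a + 66*exp(a) + 21)^2)/(a^3 + 6*a^2*exp(a) - 10*a^2 - 60*a*exp(a) + 21*a + 126*exp(a))^3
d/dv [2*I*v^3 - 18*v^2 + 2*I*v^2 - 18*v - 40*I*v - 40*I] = 6*I*v^2 + 4*v*(-9 + I) - 18 - 40*I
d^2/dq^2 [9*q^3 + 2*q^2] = 54*q + 4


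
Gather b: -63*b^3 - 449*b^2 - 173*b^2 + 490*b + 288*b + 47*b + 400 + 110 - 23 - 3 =-63*b^3 - 622*b^2 + 825*b + 484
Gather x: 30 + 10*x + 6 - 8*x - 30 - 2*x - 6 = 0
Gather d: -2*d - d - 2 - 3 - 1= -3*d - 6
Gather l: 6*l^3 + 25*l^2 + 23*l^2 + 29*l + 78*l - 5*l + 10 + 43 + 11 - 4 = 6*l^3 + 48*l^2 + 102*l + 60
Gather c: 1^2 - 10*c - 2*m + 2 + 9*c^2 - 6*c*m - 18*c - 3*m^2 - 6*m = 9*c^2 + c*(-6*m - 28) - 3*m^2 - 8*m + 3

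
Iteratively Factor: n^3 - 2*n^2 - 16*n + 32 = (n + 4)*(n^2 - 6*n + 8) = (n - 2)*(n + 4)*(n - 4)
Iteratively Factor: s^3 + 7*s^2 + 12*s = (s + 3)*(s^2 + 4*s) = s*(s + 3)*(s + 4)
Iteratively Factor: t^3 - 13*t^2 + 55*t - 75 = (t - 5)*(t^2 - 8*t + 15) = (t - 5)^2*(t - 3)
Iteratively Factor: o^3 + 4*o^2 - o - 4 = (o + 4)*(o^2 - 1) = (o + 1)*(o + 4)*(o - 1)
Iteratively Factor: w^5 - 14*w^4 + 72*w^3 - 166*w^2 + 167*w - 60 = (w - 1)*(w^4 - 13*w^3 + 59*w^2 - 107*w + 60) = (w - 4)*(w - 1)*(w^3 - 9*w^2 + 23*w - 15) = (w - 5)*(w - 4)*(w - 1)*(w^2 - 4*w + 3) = (w - 5)*(w - 4)*(w - 3)*(w - 1)*(w - 1)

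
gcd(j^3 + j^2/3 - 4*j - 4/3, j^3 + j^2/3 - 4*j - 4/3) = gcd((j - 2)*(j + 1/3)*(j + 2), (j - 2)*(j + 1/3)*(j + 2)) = j^3 + j^2/3 - 4*j - 4/3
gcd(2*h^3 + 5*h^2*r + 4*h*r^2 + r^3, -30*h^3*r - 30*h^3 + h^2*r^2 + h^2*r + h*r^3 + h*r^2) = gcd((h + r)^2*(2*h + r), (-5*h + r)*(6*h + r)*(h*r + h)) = 1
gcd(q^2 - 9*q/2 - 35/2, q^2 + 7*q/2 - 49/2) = 1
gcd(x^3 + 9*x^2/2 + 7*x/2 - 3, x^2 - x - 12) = x + 3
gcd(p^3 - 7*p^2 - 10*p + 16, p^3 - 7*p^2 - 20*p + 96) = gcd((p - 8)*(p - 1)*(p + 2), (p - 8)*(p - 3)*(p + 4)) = p - 8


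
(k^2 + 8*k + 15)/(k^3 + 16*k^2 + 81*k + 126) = (k + 5)/(k^2 + 13*k + 42)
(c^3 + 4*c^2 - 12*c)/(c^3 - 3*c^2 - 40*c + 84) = c/(c - 7)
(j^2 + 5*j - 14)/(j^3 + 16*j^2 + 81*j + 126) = (j - 2)/(j^2 + 9*j + 18)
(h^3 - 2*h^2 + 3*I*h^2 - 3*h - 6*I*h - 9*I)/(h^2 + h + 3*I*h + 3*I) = h - 3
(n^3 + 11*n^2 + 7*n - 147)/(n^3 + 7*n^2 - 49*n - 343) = (n - 3)/(n - 7)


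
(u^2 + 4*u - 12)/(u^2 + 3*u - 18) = (u - 2)/(u - 3)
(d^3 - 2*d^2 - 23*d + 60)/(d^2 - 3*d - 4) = (d^2 + 2*d - 15)/(d + 1)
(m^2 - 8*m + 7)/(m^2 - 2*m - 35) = (m - 1)/(m + 5)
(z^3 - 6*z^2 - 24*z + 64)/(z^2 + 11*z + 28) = (z^2 - 10*z + 16)/(z + 7)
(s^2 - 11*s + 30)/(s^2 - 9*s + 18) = (s - 5)/(s - 3)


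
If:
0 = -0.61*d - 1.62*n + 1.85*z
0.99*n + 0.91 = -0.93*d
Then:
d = -2.02891326021934*z - 1.63310069790628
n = 1.90594882020605*z + 0.614932978841254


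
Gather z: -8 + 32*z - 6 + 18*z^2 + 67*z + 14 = 18*z^2 + 99*z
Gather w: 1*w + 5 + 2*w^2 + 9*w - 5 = 2*w^2 + 10*w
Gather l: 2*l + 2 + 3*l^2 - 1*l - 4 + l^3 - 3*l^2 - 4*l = l^3 - 3*l - 2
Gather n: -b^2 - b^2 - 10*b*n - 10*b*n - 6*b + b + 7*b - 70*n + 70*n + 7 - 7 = -2*b^2 - 20*b*n + 2*b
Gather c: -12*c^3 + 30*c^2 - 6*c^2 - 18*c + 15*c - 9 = -12*c^3 + 24*c^2 - 3*c - 9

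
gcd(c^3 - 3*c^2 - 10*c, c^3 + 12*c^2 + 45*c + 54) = 1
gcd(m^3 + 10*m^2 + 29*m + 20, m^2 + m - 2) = 1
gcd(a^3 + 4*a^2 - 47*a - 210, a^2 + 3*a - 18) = a + 6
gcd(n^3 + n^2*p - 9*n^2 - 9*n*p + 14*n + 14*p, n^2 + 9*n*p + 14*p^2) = 1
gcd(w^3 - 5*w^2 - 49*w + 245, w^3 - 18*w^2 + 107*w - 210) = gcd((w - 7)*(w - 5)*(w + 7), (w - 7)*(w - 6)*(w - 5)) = w^2 - 12*w + 35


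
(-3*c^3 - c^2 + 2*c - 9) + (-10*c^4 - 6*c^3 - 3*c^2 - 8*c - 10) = -10*c^4 - 9*c^3 - 4*c^2 - 6*c - 19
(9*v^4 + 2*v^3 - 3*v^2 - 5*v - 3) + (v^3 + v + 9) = 9*v^4 + 3*v^3 - 3*v^2 - 4*v + 6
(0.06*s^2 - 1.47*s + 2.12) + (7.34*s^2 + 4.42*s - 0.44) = 7.4*s^2 + 2.95*s + 1.68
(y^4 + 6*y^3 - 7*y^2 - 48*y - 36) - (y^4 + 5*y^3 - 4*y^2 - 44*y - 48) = y^3 - 3*y^2 - 4*y + 12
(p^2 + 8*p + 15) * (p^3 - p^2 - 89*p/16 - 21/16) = p^5 + 7*p^4 + 23*p^3/16 - 973*p^2/16 - 1503*p/16 - 315/16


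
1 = 1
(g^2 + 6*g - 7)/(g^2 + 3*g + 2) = (g^2 + 6*g - 7)/(g^2 + 3*g + 2)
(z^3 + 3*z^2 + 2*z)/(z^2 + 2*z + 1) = z*(z + 2)/(z + 1)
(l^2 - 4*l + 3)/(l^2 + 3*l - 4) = (l - 3)/(l + 4)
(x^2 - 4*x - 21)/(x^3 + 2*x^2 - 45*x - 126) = 1/(x + 6)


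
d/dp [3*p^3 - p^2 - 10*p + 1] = 9*p^2 - 2*p - 10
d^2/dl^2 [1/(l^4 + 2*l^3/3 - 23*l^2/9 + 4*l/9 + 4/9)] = 18*((-54*l^2 - 18*l + 23)*(9*l^4 + 6*l^3 - 23*l^2 + 4*l + 4) + 4*(18*l^3 + 9*l^2 - 23*l + 2)^2)/(9*l^4 + 6*l^3 - 23*l^2 + 4*l + 4)^3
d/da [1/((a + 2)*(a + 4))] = 2*(-a - 3)/(a^4 + 12*a^3 + 52*a^2 + 96*a + 64)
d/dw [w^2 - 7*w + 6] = 2*w - 7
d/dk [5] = 0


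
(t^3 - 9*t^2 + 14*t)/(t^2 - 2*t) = t - 7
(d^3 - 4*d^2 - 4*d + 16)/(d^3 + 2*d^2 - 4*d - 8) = (d - 4)/(d + 2)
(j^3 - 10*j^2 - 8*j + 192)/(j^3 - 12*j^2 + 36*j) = (j^2 - 4*j - 32)/(j*(j - 6))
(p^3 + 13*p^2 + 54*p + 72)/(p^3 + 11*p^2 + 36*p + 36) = (p + 4)/(p + 2)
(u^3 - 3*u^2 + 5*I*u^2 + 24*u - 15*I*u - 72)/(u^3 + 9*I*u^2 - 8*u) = (u^2 - 3*u*(1 + I) + 9*I)/(u*(u + I))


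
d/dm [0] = 0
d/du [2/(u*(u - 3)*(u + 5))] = 2*(-3*u^2 - 4*u + 15)/(u^2*(u^4 + 4*u^3 - 26*u^2 - 60*u + 225))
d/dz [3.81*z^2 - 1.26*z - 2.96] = 7.62*z - 1.26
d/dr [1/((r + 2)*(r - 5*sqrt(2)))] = ((-r + 5*sqrt(2))*(r + 2) - (r - 5*sqrt(2))^2)/((r + 2)^2*(r - 5*sqrt(2))^3)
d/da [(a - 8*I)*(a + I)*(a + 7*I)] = 3*a^2 + 57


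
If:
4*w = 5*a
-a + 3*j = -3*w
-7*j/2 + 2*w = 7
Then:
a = 168/137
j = -154/137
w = 210/137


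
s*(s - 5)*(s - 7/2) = s^3 - 17*s^2/2 + 35*s/2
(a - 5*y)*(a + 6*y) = a^2 + a*y - 30*y^2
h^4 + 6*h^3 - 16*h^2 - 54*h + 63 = (h - 3)*(h - 1)*(h + 3)*(h + 7)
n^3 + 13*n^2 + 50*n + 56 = (n + 2)*(n + 4)*(n + 7)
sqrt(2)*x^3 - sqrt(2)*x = x*(x - 1)*(sqrt(2)*x + sqrt(2))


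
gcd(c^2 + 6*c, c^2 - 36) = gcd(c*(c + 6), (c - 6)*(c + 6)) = c + 6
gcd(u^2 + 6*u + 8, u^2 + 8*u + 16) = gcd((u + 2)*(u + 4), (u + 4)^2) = u + 4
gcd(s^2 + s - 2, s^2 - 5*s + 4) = s - 1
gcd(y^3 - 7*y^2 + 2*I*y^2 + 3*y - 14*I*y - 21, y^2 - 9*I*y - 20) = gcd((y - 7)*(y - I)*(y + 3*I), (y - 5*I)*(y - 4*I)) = 1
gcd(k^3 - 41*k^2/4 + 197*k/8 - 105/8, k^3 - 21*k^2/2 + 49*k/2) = k - 7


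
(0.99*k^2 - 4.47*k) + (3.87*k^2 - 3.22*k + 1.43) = 4.86*k^2 - 7.69*k + 1.43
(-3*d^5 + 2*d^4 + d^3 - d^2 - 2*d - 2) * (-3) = 9*d^5 - 6*d^4 - 3*d^3 + 3*d^2 + 6*d + 6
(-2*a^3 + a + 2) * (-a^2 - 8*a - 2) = 2*a^5 + 16*a^4 + 3*a^3 - 10*a^2 - 18*a - 4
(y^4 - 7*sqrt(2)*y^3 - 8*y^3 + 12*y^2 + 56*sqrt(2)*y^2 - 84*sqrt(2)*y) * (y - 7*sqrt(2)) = y^5 - 14*sqrt(2)*y^4 - 8*y^4 + 110*y^3 + 112*sqrt(2)*y^3 - 784*y^2 - 168*sqrt(2)*y^2 + 1176*y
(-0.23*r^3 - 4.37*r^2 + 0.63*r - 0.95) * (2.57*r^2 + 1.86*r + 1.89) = -0.5911*r^5 - 11.6587*r^4 - 6.9438*r^3 - 9.529*r^2 - 0.5763*r - 1.7955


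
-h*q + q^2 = q*(-h + q)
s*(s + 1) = s^2 + s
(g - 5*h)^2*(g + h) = g^3 - 9*g^2*h + 15*g*h^2 + 25*h^3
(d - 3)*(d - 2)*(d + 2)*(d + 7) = d^4 + 4*d^3 - 25*d^2 - 16*d + 84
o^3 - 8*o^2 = o^2*(o - 8)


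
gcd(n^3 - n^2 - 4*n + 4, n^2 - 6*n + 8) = n - 2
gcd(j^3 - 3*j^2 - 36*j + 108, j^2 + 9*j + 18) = j + 6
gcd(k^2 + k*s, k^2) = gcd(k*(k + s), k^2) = k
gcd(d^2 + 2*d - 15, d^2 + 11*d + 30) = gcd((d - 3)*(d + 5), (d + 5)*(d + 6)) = d + 5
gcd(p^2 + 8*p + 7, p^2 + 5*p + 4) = p + 1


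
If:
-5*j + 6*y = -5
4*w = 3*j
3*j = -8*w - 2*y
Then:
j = 5/32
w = 15/128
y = -45/64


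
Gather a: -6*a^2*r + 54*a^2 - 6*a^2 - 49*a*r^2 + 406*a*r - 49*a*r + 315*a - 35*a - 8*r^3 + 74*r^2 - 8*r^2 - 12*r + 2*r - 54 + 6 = a^2*(48 - 6*r) + a*(-49*r^2 + 357*r + 280) - 8*r^3 + 66*r^2 - 10*r - 48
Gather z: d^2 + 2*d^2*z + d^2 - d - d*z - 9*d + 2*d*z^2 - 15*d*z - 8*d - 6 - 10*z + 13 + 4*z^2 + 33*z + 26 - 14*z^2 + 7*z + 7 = 2*d^2 - 18*d + z^2*(2*d - 10) + z*(2*d^2 - 16*d + 30) + 40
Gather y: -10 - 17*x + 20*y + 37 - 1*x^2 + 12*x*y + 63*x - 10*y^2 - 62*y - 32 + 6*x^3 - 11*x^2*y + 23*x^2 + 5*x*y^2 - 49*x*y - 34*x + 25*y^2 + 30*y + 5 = 6*x^3 + 22*x^2 + 12*x + y^2*(5*x + 15) + y*(-11*x^2 - 37*x - 12)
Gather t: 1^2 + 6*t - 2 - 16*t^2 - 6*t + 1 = -16*t^2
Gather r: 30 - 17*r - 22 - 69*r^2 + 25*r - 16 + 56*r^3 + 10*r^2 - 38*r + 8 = 56*r^3 - 59*r^2 - 30*r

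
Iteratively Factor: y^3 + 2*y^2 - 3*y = (y + 3)*(y^2 - y) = y*(y + 3)*(y - 1)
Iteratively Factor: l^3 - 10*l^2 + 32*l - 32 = (l - 2)*(l^2 - 8*l + 16) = (l - 4)*(l - 2)*(l - 4)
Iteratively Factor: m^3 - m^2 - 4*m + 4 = (m - 2)*(m^2 + m - 2) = (m - 2)*(m + 2)*(m - 1)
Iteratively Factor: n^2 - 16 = (n - 4)*(n + 4)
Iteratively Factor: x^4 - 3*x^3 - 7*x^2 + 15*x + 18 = (x + 1)*(x^3 - 4*x^2 - 3*x + 18) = (x + 1)*(x + 2)*(x^2 - 6*x + 9) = (x - 3)*(x + 1)*(x + 2)*(x - 3)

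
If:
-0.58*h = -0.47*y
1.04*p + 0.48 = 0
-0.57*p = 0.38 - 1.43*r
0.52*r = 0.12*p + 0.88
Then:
No Solution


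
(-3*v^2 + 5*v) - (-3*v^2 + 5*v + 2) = -2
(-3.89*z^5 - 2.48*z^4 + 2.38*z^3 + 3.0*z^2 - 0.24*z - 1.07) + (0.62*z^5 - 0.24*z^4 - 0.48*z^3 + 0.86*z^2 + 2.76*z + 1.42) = -3.27*z^5 - 2.72*z^4 + 1.9*z^3 + 3.86*z^2 + 2.52*z + 0.35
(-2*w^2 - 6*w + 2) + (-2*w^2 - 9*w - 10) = -4*w^2 - 15*w - 8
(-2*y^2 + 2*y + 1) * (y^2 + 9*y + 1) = -2*y^4 - 16*y^3 + 17*y^2 + 11*y + 1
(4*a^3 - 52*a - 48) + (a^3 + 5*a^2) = 5*a^3 + 5*a^2 - 52*a - 48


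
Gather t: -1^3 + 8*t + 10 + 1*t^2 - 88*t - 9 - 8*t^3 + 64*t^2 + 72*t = -8*t^3 + 65*t^2 - 8*t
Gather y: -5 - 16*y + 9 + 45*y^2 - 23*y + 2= 45*y^2 - 39*y + 6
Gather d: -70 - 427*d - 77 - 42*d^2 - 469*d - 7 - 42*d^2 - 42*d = -84*d^2 - 938*d - 154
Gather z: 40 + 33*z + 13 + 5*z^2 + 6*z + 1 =5*z^2 + 39*z + 54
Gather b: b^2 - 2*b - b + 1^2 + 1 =b^2 - 3*b + 2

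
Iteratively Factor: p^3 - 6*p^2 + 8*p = (p)*(p^2 - 6*p + 8) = p*(p - 2)*(p - 4)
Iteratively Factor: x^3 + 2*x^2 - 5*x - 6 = (x + 3)*(x^2 - x - 2) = (x + 1)*(x + 3)*(x - 2)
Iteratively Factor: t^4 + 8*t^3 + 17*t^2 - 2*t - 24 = (t + 3)*(t^3 + 5*t^2 + 2*t - 8) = (t - 1)*(t + 3)*(t^2 + 6*t + 8) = (t - 1)*(t + 2)*(t + 3)*(t + 4)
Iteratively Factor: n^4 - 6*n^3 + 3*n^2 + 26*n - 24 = (n + 2)*(n^3 - 8*n^2 + 19*n - 12) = (n - 1)*(n + 2)*(n^2 - 7*n + 12) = (n - 4)*(n - 1)*(n + 2)*(n - 3)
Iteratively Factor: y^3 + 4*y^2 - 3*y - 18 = (y + 3)*(y^2 + y - 6) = (y + 3)^2*(y - 2)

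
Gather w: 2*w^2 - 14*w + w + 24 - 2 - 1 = 2*w^2 - 13*w + 21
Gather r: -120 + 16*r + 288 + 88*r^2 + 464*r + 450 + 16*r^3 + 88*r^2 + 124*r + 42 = 16*r^3 + 176*r^2 + 604*r + 660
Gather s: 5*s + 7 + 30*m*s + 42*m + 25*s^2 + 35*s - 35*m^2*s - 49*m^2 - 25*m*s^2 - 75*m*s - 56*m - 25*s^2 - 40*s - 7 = -49*m^2 - 25*m*s^2 - 14*m + s*(-35*m^2 - 45*m)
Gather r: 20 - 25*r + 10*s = -25*r + 10*s + 20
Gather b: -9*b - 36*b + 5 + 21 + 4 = 30 - 45*b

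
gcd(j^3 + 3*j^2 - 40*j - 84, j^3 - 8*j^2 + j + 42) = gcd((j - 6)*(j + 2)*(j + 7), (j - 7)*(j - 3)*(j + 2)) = j + 2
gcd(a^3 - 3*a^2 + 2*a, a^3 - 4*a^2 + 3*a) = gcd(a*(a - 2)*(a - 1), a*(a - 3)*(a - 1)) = a^2 - a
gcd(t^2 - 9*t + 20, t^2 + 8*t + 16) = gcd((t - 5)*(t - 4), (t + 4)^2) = 1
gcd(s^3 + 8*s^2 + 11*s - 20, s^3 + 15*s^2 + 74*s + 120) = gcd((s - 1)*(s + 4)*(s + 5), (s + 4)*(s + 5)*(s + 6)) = s^2 + 9*s + 20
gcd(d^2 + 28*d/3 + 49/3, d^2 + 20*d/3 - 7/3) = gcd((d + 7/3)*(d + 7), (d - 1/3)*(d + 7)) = d + 7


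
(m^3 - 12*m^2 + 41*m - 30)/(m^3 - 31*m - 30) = (m^2 - 6*m + 5)/(m^2 + 6*m + 5)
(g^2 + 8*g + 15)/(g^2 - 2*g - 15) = (g + 5)/(g - 5)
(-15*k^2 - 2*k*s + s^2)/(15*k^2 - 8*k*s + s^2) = (3*k + s)/(-3*k + s)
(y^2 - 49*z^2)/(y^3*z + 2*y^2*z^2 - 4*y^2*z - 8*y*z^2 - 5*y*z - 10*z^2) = (-y^2 + 49*z^2)/(z*(-y^3 - 2*y^2*z + 4*y^2 + 8*y*z + 5*y + 10*z))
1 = 1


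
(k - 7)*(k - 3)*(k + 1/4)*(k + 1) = k^4 - 35*k^3/4 + 35*k^2/4 + 95*k/4 + 21/4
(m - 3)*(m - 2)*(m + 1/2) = m^3 - 9*m^2/2 + 7*m/2 + 3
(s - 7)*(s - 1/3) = s^2 - 22*s/3 + 7/3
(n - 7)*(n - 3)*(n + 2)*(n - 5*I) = n^4 - 8*n^3 - 5*I*n^3 + n^2 + 40*I*n^2 + 42*n - 5*I*n - 210*I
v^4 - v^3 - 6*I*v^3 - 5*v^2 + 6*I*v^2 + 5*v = v*(v - 1)*(v - 5*I)*(v - I)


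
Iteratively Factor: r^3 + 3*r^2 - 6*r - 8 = (r + 1)*(r^2 + 2*r - 8) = (r + 1)*(r + 4)*(r - 2)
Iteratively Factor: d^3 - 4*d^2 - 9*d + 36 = (d - 3)*(d^2 - d - 12) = (d - 3)*(d + 3)*(d - 4)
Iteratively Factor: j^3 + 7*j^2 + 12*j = (j)*(j^2 + 7*j + 12) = j*(j + 3)*(j + 4)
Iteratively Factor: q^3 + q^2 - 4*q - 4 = (q - 2)*(q^2 + 3*q + 2) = (q - 2)*(q + 2)*(q + 1)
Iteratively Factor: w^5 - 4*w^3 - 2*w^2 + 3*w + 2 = (w - 1)*(w^4 + w^3 - 3*w^2 - 5*w - 2) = (w - 1)*(w + 1)*(w^3 - 3*w - 2) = (w - 2)*(w - 1)*(w + 1)*(w^2 + 2*w + 1) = (w - 2)*(w - 1)*(w + 1)^2*(w + 1)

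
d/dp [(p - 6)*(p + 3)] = 2*p - 3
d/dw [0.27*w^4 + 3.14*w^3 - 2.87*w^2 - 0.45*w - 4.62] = 1.08*w^3 + 9.42*w^2 - 5.74*w - 0.45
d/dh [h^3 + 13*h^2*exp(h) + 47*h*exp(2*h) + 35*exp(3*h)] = 13*h^2*exp(h) + 3*h^2 + 94*h*exp(2*h) + 26*h*exp(h) + 105*exp(3*h) + 47*exp(2*h)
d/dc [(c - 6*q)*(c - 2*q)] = 2*c - 8*q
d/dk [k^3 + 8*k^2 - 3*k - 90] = 3*k^2 + 16*k - 3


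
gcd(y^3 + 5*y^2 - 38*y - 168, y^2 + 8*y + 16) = y + 4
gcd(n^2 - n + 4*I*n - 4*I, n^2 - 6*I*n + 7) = 1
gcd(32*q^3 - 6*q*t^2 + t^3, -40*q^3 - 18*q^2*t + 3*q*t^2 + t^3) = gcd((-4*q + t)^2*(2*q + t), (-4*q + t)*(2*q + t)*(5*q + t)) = 8*q^2 + 2*q*t - t^2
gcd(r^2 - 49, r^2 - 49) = r^2 - 49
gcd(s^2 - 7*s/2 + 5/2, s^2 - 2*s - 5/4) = s - 5/2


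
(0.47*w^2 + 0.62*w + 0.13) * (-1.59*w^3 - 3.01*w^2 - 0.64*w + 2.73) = -0.7473*w^5 - 2.4005*w^4 - 2.3737*w^3 + 0.495*w^2 + 1.6094*w + 0.3549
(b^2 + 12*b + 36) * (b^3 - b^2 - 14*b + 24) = b^5 + 11*b^4 + 10*b^3 - 180*b^2 - 216*b + 864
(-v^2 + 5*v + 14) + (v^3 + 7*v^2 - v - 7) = v^3 + 6*v^2 + 4*v + 7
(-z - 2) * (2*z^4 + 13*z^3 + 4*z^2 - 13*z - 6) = -2*z^5 - 17*z^4 - 30*z^3 + 5*z^2 + 32*z + 12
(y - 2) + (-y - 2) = -4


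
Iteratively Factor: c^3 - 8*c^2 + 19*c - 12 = (c - 3)*(c^2 - 5*c + 4) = (c - 3)*(c - 1)*(c - 4)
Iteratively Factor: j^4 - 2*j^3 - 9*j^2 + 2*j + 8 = (j - 1)*(j^3 - j^2 - 10*j - 8) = (j - 4)*(j - 1)*(j^2 + 3*j + 2) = (j - 4)*(j - 1)*(j + 1)*(j + 2)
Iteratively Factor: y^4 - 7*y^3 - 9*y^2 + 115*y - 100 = (y + 4)*(y^3 - 11*y^2 + 35*y - 25) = (y - 1)*(y + 4)*(y^2 - 10*y + 25) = (y - 5)*(y - 1)*(y + 4)*(y - 5)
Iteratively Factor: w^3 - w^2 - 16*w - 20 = (w - 5)*(w^2 + 4*w + 4) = (w - 5)*(w + 2)*(w + 2)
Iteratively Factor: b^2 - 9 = (b - 3)*(b + 3)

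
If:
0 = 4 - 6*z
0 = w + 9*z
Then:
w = -6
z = 2/3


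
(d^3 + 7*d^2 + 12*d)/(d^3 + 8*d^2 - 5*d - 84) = d*(d + 3)/(d^2 + 4*d - 21)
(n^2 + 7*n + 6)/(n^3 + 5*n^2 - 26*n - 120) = (n + 1)/(n^2 - n - 20)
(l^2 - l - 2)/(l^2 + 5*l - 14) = (l + 1)/(l + 7)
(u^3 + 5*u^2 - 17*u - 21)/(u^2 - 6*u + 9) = (u^2 + 8*u + 7)/(u - 3)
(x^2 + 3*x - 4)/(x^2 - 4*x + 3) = (x + 4)/(x - 3)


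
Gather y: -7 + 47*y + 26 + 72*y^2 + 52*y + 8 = 72*y^2 + 99*y + 27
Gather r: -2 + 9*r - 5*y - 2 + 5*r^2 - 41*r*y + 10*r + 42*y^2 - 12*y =5*r^2 + r*(19 - 41*y) + 42*y^2 - 17*y - 4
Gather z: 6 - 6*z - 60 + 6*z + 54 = 0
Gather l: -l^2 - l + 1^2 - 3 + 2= -l^2 - l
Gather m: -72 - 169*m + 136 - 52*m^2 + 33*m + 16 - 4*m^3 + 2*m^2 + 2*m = -4*m^3 - 50*m^2 - 134*m + 80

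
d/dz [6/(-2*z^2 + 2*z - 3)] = 12*(2*z - 1)/(2*z^2 - 2*z + 3)^2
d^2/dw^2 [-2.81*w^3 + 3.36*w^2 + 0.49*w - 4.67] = 6.72 - 16.86*w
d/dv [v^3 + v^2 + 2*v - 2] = 3*v^2 + 2*v + 2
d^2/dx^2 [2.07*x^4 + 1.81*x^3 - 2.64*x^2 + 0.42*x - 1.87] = 24.84*x^2 + 10.86*x - 5.28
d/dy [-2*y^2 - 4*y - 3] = -4*y - 4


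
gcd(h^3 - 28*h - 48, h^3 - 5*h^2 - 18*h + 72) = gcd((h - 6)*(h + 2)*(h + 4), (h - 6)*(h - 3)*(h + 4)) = h^2 - 2*h - 24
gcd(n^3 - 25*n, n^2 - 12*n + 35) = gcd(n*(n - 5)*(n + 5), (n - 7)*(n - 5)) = n - 5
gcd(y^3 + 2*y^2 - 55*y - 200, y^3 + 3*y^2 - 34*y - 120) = y + 5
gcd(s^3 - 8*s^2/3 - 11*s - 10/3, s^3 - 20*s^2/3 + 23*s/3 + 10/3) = s^2 - 14*s/3 - 5/3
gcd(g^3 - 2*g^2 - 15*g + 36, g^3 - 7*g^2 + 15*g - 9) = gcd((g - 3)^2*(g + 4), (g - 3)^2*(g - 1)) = g^2 - 6*g + 9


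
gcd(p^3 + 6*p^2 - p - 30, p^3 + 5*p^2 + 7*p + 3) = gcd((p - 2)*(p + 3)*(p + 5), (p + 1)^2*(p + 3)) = p + 3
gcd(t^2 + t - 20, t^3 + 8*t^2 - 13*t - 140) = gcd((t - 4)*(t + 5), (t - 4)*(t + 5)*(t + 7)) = t^2 + t - 20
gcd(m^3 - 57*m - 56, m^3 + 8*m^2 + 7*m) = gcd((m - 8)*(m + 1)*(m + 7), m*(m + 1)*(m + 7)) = m^2 + 8*m + 7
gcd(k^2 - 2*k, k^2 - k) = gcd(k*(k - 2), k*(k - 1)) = k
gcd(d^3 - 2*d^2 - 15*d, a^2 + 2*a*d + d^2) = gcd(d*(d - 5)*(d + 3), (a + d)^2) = 1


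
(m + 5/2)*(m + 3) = m^2 + 11*m/2 + 15/2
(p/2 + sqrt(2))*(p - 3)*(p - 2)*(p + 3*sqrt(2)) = p^4/2 - 5*p^3/2 + 5*sqrt(2)*p^3/2 - 25*sqrt(2)*p^2/2 + 9*p^2 - 30*p + 15*sqrt(2)*p + 36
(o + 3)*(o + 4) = o^2 + 7*o + 12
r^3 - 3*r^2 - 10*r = r*(r - 5)*(r + 2)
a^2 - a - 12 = (a - 4)*(a + 3)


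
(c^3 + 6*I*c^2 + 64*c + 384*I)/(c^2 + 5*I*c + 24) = (c^2 - 2*I*c + 48)/(c - 3*I)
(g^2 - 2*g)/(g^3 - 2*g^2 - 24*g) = (2 - g)/(-g^2 + 2*g + 24)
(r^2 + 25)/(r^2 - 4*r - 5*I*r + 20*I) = (r + 5*I)/(r - 4)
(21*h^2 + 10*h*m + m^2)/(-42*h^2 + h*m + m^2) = (-3*h - m)/(6*h - m)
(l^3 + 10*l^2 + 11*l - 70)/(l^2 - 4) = (l^2 + 12*l + 35)/(l + 2)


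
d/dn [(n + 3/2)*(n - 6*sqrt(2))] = 2*n - 6*sqrt(2) + 3/2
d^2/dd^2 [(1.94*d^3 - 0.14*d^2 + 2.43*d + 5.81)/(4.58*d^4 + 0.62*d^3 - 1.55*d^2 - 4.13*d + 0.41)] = (81.3884320000002*d^9 - 17.620176*d^8 + 691.91892*d^7 + 3063.23692*d^6 + 307.640556*d^5 - 455.597172*d^4 - 525.131706*d^3 - 164.087886*d^2 + 225.517152*d + 213.768058)/(96.071912*d^12 + 39.016104*d^11 - 92.258604*d^10 - 286.067548*d^9 - 13.341426*d^8 + 182.60457*d^7 + 237.460783*d^6 - 46.937085*d^5 - 80.348892*d^4 - 54.384641*d^3 + 20.198322*d^2 - 2.082759*d + 0.068921)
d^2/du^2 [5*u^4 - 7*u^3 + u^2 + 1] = 60*u^2 - 42*u + 2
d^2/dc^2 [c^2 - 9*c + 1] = 2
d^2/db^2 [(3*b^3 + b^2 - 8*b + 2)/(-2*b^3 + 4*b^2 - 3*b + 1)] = 2*(-28*b^6 + 150*b^5 - 258*b^4 + 167*b^3 + 3*b^2 - 45*b + 13)/(8*b^9 - 48*b^8 + 132*b^7 - 220*b^6 + 246*b^5 - 192*b^4 + 105*b^3 - 39*b^2 + 9*b - 1)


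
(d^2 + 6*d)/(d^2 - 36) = d/(d - 6)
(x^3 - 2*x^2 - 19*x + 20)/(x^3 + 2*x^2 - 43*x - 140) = (x^2 - 6*x + 5)/(x^2 - 2*x - 35)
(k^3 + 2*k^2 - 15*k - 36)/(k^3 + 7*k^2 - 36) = (k^2 - k - 12)/(k^2 + 4*k - 12)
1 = 1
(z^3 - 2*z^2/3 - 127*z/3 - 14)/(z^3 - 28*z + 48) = (3*z^2 - 20*z - 7)/(3*(z^2 - 6*z + 8))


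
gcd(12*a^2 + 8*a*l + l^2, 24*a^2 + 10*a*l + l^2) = 6*a + l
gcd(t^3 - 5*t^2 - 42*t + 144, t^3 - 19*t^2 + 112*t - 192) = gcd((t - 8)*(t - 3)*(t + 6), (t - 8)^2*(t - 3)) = t^2 - 11*t + 24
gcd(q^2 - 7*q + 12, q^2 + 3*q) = 1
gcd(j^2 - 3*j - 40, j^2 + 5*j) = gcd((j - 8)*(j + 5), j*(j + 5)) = j + 5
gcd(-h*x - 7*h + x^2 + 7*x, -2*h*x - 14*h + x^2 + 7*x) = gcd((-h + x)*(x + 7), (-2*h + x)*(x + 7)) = x + 7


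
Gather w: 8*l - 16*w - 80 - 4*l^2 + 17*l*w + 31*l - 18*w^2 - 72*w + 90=-4*l^2 + 39*l - 18*w^2 + w*(17*l - 88) + 10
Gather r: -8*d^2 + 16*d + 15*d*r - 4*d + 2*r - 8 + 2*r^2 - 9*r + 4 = -8*d^2 + 12*d + 2*r^2 + r*(15*d - 7) - 4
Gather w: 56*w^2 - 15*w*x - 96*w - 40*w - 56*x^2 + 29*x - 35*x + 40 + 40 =56*w^2 + w*(-15*x - 136) - 56*x^2 - 6*x + 80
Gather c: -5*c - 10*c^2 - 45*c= -10*c^2 - 50*c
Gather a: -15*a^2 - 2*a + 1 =-15*a^2 - 2*a + 1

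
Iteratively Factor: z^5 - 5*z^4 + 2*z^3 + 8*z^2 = (z - 2)*(z^4 - 3*z^3 - 4*z^2) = (z - 4)*(z - 2)*(z^3 + z^2) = z*(z - 4)*(z - 2)*(z^2 + z) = z^2*(z - 4)*(z - 2)*(z + 1)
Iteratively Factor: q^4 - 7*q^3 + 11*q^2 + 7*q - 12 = (q - 3)*(q^3 - 4*q^2 - q + 4) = (q - 4)*(q - 3)*(q^2 - 1) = (q - 4)*(q - 3)*(q - 1)*(q + 1)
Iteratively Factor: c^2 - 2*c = (c)*(c - 2)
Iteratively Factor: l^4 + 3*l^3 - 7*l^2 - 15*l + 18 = (l - 1)*(l^3 + 4*l^2 - 3*l - 18) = (l - 2)*(l - 1)*(l^2 + 6*l + 9) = (l - 2)*(l - 1)*(l + 3)*(l + 3)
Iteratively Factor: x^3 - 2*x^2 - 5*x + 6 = (x + 2)*(x^2 - 4*x + 3) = (x - 3)*(x + 2)*(x - 1)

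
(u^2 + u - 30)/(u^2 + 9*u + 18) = (u - 5)/(u + 3)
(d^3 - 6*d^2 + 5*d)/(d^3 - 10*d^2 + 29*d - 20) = d/(d - 4)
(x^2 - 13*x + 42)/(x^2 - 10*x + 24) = (x - 7)/(x - 4)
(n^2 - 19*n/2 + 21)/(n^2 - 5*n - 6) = (n - 7/2)/(n + 1)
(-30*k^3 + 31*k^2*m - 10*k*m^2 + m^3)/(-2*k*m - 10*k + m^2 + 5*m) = (15*k^2 - 8*k*m + m^2)/(m + 5)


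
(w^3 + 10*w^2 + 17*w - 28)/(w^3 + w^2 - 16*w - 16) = (w^2 + 6*w - 7)/(w^2 - 3*w - 4)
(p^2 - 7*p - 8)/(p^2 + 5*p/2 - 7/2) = 2*(p^2 - 7*p - 8)/(2*p^2 + 5*p - 7)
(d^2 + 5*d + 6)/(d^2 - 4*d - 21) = (d + 2)/(d - 7)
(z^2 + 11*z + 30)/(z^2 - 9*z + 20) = (z^2 + 11*z + 30)/(z^2 - 9*z + 20)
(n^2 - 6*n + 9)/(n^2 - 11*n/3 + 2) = 3*(n - 3)/(3*n - 2)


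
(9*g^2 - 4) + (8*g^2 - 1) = 17*g^2 - 5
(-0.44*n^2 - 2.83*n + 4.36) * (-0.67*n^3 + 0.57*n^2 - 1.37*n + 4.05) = 0.2948*n^5 + 1.6453*n^4 - 3.9315*n^3 + 4.5803*n^2 - 17.4347*n + 17.658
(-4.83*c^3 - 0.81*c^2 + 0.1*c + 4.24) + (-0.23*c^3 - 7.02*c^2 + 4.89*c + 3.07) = -5.06*c^3 - 7.83*c^2 + 4.99*c + 7.31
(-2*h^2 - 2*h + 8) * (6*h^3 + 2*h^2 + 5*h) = -12*h^5 - 16*h^4 + 34*h^3 + 6*h^2 + 40*h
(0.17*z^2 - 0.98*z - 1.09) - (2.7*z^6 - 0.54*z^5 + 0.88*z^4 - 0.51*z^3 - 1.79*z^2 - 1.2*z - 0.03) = -2.7*z^6 + 0.54*z^5 - 0.88*z^4 + 0.51*z^3 + 1.96*z^2 + 0.22*z - 1.06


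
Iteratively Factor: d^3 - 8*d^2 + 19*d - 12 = (d - 1)*(d^2 - 7*d + 12) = (d - 3)*(d - 1)*(d - 4)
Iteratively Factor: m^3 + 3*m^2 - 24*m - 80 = (m + 4)*(m^2 - m - 20) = (m - 5)*(m + 4)*(m + 4)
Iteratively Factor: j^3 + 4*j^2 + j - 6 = (j + 2)*(j^2 + 2*j - 3) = (j + 2)*(j + 3)*(j - 1)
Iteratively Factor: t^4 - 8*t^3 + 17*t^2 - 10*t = (t)*(t^3 - 8*t^2 + 17*t - 10) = t*(t - 1)*(t^2 - 7*t + 10) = t*(t - 2)*(t - 1)*(t - 5)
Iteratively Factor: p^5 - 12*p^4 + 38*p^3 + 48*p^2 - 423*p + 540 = (p - 4)*(p^4 - 8*p^3 + 6*p^2 + 72*p - 135) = (p - 4)*(p + 3)*(p^3 - 11*p^2 + 39*p - 45) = (p - 4)*(p - 3)*(p + 3)*(p^2 - 8*p + 15) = (p - 5)*(p - 4)*(p - 3)*(p + 3)*(p - 3)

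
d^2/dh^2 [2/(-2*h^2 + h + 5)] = 4*(-4*h^2 + 2*h + (4*h - 1)^2 + 10)/(-2*h^2 + h + 5)^3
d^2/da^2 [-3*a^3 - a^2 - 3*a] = -18*a - 2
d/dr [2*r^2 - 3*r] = 4*r - 3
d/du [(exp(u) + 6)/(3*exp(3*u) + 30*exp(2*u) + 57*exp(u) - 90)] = 2*(-exp(u) - 2)*exp(u)/(3*(exp(4*u) + 8*exp(3*u) + 6*exp(2*u) - 40*exp(u) + 25))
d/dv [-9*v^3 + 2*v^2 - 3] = v*(4 - 27*v)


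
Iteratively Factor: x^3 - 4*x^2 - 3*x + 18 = (x - 3)*(x^2 - x - 6) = (x - 3)*(x + 2)*(x - 3)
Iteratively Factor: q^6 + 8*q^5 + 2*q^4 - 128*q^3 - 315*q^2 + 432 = (q + 3)*(q^5 + 5*q^4 - 13*q^3 - 89*q^2 - 48*q + 144) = (q + 3)^2*(q^4 + 2*q^3 - 19*q^2 - 32*q + 48) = (q - 4)*(q + 3)^2*(q^3 + 6*q^2 + 5*q - 12) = (q - 4)*(q + 3)^2*(q + 4)*(q^2 + 2*q - 3) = (q - 4)*(q + 3)^3*(q + 4)*(q - 1)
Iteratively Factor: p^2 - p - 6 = (p + 2)*(p - 3)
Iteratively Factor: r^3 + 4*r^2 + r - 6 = (r + 2)*(r^2 + 2*r - 3) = (r + 2)*(r + 3)*(r - 1)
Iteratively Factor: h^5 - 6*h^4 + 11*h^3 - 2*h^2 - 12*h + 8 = (h - 2)*(h^4 - 4*h^3 + 3*h^2 + 4*h - 4) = (h - 2)*(h + 1)*(h^3 - 5*h^2 + 8*h - 4) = (h - 2)^2*(h + 1)*(h^2 - 3*h + 2) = (h - 2)^3*(h + 1)*(h - 1)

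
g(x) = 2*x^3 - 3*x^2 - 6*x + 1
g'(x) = 6*x^2 - 6*x - 6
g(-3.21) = -76.80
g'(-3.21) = 75.08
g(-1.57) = -4.71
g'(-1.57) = 18.21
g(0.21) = -0.37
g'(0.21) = -7.00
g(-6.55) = -650.43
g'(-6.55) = 290.72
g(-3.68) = -117.22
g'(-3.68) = 97.33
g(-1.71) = -7.51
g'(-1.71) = 21.80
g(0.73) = -4.20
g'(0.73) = -7.18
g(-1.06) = 1.61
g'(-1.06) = 7.10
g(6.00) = 289.00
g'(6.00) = 174.00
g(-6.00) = -503.00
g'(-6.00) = 246.00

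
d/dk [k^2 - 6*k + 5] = 2*k - 6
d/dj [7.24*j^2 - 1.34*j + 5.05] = 14.48*j - 1.34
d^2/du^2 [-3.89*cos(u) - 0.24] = 3.89*cos(u)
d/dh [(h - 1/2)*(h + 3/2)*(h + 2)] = 3*h^2 + 6*h + 5/4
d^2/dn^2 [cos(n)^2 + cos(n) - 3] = -cos(n) - 2*cos(2*n)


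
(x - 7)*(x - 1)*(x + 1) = x^3 - 7*x^2 - x + 7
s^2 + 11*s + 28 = (s + 4)*(s + 7)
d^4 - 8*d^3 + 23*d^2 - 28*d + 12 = (d - 3)*(d - 2)^2*(d - 1)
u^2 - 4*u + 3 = (u - 3)*(u - 1)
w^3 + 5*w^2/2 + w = w*(w + 1/2)*(w + 2)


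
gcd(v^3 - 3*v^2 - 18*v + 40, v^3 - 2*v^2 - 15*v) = v - 5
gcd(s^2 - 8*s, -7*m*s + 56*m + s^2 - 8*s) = s - 8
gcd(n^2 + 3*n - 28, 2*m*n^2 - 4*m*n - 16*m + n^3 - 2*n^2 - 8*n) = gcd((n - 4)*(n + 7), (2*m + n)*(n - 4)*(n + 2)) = n - 4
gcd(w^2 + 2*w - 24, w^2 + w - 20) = w - 4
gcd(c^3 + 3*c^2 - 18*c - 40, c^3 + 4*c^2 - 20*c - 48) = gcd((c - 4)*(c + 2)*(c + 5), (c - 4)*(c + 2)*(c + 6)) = c^2 - 2*c - 8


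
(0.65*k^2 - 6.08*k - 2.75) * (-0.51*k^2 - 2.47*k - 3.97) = -0.3315*k^4 + 1.4953*k^3 + 13.8396*k^2 + 30.9301*k + 10.9175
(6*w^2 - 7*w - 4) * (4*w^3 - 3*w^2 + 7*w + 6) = 24*w^5 - 46*w^4 + 47*w^3 - w^2 - 70*w - 24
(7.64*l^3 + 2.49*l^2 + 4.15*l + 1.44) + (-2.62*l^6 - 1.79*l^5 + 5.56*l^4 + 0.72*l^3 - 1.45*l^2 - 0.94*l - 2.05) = -2.62*l^6 - 1.79*l^5 + 5.56*l^4 + 8.36*l^3 + 1.04*l^2 + 3.21*l - 0.61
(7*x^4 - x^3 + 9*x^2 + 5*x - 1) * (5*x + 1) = 35*x^5 + 2*x^4 + 44*x^3 + 34*x^2 - 1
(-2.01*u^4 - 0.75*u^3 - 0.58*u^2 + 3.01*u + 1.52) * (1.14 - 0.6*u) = 1.206*u^5 - 1.8414*u^4 - 0.507*u^3 - 2.4672*u^2 + 2.5194*u + 1.7328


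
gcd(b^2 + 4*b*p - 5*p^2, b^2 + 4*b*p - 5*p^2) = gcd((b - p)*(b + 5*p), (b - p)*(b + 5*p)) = -b^2 - 4*b*p + 5*p^2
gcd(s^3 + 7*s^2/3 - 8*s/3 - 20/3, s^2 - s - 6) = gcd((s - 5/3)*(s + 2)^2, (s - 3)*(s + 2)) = s + 2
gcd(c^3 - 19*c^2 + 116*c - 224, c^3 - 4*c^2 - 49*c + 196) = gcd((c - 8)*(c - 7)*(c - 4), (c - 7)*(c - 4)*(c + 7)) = c^2 - 11*c + 28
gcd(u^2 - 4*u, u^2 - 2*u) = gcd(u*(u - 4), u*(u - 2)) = u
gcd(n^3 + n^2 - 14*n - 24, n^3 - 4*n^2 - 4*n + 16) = n^2 - 2*n - 8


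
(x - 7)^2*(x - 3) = x^3 - 17*x^2 + 91*x - 147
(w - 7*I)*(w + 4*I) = w^2 - 3*I*w + 28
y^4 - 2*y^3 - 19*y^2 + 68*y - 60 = (y - 3)*(y - 2)^2*(y + 5)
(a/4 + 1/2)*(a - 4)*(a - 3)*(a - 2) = a^4/4 - 7*a^3/4 + 2*a^2 + 7*a - 12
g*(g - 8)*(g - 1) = g^3 - 9*g^2 + 8*g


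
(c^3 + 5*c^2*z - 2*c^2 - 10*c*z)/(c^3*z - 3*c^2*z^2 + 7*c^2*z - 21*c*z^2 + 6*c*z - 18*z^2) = c*(c^2 + 5*c*z - 2*c - 10*z)/(z*(c^3 - 3*c^2*z + 7*c^2 - 21*c*z + 6*c - 18*z))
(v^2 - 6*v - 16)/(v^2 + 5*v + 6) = (v - 8)/(v + 3)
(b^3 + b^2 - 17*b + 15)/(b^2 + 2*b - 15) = b - 1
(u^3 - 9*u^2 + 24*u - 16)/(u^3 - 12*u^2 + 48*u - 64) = (u - 1)/(u - 4)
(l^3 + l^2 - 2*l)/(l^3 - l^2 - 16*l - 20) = l*(l - 1)/(l^2 - 3*l - 10)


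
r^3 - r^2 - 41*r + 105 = (r - 5)*(r - 3)*(r + 7)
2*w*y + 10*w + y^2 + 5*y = (2*w + y)*(y + 5)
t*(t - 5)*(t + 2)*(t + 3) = t^4 - 19*t^2 - 30*t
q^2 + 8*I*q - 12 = (q + 2*I)*(q + 6*I)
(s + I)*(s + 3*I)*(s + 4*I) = s^3 + 8*I*s^2 - 19*s - 12*I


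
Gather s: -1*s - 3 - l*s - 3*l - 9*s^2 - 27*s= -3*l - 9*s^2 + s*(-l - 28) - 3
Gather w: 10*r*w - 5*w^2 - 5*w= -5*w^2 + w*(10*r - 5)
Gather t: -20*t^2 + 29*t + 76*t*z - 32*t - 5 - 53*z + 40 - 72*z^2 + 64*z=-20*t^2 + t*(76*z - 3) - 72*z^2 + 11*z + 35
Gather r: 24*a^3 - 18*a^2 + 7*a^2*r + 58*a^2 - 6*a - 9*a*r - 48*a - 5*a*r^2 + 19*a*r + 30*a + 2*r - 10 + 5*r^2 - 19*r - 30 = 24*a^3 + 40*a^2 - 24*a + r^2*(5 - 5*a) + r*(7*a^2 + 10*a - 17) - 40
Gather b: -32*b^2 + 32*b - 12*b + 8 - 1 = -32*b^2 + 20*b + 7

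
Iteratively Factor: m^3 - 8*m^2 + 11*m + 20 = (m - 5)*(m^2 - 3*m - 4) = (m - 5)*(m - 4)*(m + 1)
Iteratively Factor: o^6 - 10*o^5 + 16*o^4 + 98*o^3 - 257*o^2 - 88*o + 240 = (o + 1)*(o^5 - 11*o^4 + 27*o^3 + 71*o^2 - 328*o + 240) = (o - 1)*(o + 1)*(o^4 - 10*o^3 + 17*o^2 + 88*o - 240) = (o - 1)*(o + 1)*(o + 3)*(o^3 - 13*o^2 + 56*o - 80) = (o - 4)*(o - 1)*(o + 1)*(o + 3)*(o^2 - 9*o + 20) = (o - 5)*(o - 4)*(o - 1)*(o + 1)*(o + 3)*(o - 4)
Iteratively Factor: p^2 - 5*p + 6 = (p - 3)*(p - 2)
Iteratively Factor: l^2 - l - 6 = (l + 2)*(l - 3)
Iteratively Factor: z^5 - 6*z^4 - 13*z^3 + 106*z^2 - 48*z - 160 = (z - 5)*(z^4 - z^3 - 18*z^2 + 16*z + 32) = (z - 5)*(z + 4)*(z^3 - 5*z^2 + 2*z + 8) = (z - 5)*(z - 2)*(z + 4)*(z^2 - 3*z - 4) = (z - 5)*(z - 4)*(z - 2)*(z + 4)*(z + 1)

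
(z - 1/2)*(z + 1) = z^2 + z/2 - 1/2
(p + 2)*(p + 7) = p^2 + 9*p + 14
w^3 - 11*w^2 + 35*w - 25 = (w - 5)^2*(w - 1)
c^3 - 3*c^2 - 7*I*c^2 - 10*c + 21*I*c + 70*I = (c - 5)*(c + 2)*(c - 7*I)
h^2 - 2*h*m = h*(h - 2*m)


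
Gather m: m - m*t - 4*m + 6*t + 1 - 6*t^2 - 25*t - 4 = m*(-t - 3) - 6*t^2 - 19*t - 3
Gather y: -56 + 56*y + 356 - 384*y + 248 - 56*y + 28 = 576 - 384*y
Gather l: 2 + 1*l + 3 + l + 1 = 2*l + 6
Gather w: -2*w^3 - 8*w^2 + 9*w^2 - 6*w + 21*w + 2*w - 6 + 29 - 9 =-2*w^3 + w^2 + 17*w + 14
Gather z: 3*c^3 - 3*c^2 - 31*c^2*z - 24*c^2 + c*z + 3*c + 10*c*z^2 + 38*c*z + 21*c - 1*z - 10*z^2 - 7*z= 3*c^3 - 27*c^2 + 24*c + z^2*(10*c - 10) + z*(-31*c^2 + 39*c - 8)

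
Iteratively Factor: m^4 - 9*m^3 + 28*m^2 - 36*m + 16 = (m - 4)*(m^3 - 5*m^2 + 8*m - 4) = (m - 4)*(m - 2)*(m^2 - 3*m + 2) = (m - 4)*(m - 2)^2*(m - 1)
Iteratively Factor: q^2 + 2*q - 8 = (q + 4)*(q - 2)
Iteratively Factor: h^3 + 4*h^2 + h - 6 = (h + 2)*(h^2 + 2*h - 3) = (h - 1)*(h + 2)*(h + 3)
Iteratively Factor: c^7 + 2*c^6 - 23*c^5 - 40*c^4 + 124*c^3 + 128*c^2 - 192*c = (c + 3)*(c^6 - c^5 - 20*c^4 + 20*c^3 + 64*c^2 - 64*c) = (c - 1)*(c + 3)*(c^5 - 20*c^3 + 64*c) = (c - 1)*(c + 3)*(c + 4)*(c^4 - 4*c^3 - 4*c^2 + 16*c) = c*(c - 1)*(c + 3)*(c + 4)*(c^3 - 4*c^2 - 4*c + 16) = c*(c - 1)*(c + 2)*(c + 3)*(c + 4)*(c^2 - 6*c + 8) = c*(c - 4)*(c - 1)*(c + 2)*(c + 3)*(c + 4)*(c - 2)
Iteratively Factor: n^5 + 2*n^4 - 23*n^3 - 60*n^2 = (n)*(n^4 + 2*n^3 - 23*n^2 - 60*n) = n*(n + 4)*(n^3 - 2*n^2 - 15*n) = n*(n - 5)*(n + 4)*(n^2 + 3*n) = n*(n - 5)*(n + 3)*(n + 4)*(n)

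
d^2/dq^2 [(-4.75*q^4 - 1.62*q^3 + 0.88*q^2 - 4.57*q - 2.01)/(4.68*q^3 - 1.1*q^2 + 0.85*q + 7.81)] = (-1.70530256582424e-13*q^7 + 48.164704*q^6 + 506.447652000001*q^5 + 526.668234*q^4 - 792.502796*q^3 - 1554.064848*q^2 - 376.368564*q + 130.588756)/(102.503232*q^9 - 72.27792*q^8 + 72.83952*q^7 + 485.587432*q^6 - 228.00588*q^5 + 212.37513*q^4 + 813.185269*q^3 - 184.358955*q^2 + 155.540055*q + 476.379541)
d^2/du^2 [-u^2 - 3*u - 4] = -2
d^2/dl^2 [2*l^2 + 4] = 4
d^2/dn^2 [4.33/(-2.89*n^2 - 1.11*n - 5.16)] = (72.329186*n^2 + 27.780414*n - 4.33*(5.78*n + 1.11)*(11.56*n + 2.22) + 129.141384)/(2.89*n^2 + 1.11*n + 5.16)^3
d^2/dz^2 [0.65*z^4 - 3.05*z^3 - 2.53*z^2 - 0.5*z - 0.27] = 7.8*z^2 - 18.3*z - 5.06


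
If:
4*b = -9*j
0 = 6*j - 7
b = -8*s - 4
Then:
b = -21/8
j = 7/6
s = -11/64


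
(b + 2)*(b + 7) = b^2 + 9*b + 14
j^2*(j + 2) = j^3 + 2*j^2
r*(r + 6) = r^2 + 6*r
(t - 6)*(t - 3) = t^2 - 9*t + 18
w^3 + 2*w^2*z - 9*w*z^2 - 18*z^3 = (w - 3*z)*(w + 2*z)*(w + 3*z)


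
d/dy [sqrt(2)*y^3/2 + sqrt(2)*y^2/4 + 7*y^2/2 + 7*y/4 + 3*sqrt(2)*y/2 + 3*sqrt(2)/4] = 3*sqrt(2)*y^2/2 + sqrt(2)*y/2 + 7*y + 7/4 + 3*sqrt(2)/2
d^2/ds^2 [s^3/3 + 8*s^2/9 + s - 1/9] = 2*s + 16/9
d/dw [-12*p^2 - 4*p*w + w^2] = -4*p + 2*w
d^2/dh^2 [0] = 0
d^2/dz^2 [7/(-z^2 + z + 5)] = 14*(-z^2 + z + (2*z - 1)^2 + 5)/(-z^2 + z + 5)^3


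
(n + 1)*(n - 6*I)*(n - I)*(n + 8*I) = n^4 + n^3 + I*n^3 + 50*n^2 + I*n^2 + 50*n - 48*I*n - 48*I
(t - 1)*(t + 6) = t^2 + 5*t - 6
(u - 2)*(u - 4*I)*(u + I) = u^3 - 2*u^2 - 3*I*u^2 + 4*u + 6*I*u - 8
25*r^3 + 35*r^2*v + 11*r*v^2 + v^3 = (r + v)*(5*r + v)^2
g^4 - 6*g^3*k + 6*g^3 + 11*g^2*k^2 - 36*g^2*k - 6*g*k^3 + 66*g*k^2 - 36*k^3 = (g + 6)*(g - 3*k)*(g - 2*k)*(g - k)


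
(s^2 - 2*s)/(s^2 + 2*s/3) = 3*(s - 2)/(3*s + 2)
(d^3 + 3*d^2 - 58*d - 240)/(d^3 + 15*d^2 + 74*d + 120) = (d - 8)/(d + 4)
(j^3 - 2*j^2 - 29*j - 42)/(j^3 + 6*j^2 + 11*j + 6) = (j - 7)/(j + 1)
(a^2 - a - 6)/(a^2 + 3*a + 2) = (a - 3)/(a + 1)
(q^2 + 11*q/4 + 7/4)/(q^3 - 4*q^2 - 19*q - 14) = (q + 7/4)/(q^2 - 5*q - 14)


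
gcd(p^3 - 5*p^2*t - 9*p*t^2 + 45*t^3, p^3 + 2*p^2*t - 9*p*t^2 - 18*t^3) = p^2 - 9*t^2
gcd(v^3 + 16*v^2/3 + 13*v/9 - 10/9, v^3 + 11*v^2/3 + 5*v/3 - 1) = v - 1/3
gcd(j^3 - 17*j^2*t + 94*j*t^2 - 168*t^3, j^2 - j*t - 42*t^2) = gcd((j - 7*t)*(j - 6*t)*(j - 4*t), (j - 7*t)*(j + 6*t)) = -j + 7*t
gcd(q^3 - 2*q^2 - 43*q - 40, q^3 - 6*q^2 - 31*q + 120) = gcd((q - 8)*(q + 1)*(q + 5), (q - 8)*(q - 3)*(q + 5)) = q^2 - 3*q - 40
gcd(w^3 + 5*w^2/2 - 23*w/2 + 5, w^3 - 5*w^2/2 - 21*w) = 1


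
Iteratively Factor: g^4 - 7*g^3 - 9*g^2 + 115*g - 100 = (g - 5)*(g^3 - 2*g^2 - 19*g + 20) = (g - 5)^2*(g^2 + 3*g - 4) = (g - 5)^2*(g + 4)*(g - 1)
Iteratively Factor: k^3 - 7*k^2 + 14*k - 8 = (k - 1)*(k^2 - 6*k + 8) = (k - 2)*(k - 1)*(k - 4)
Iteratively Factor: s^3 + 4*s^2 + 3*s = (s)*(s^2 + 4*s + 3) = s*(s + 3)*(s + 1)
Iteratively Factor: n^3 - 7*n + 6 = (n - 1)*(n^2 + n - 6) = (n - 1)*(n + 3)*(n - 2)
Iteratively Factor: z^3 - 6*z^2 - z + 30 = (z + 2)*(z^2 - 8*z + 15) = (z - 3)*(z + 2)*(z - 5)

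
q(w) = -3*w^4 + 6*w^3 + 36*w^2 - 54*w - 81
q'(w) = -12*w^3 + 18*w^2 + 72*w - 54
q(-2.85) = 28.49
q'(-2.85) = 164.79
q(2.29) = -26.32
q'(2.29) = 61.17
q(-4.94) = -1445.64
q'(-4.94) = 1476.23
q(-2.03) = 75.83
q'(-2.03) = -25.60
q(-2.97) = 6.32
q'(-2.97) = 205.31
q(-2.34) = 75.66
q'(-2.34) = 29.84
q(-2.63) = 57.35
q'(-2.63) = 99.44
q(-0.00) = -81.00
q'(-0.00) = -54.00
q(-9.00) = -20736.00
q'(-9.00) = 9504.00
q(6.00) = -1701.00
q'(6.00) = -1566.00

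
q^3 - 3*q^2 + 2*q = q*(q - 2)*(q - 1)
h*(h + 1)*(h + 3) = h^3 + 4*h^2 + 3*h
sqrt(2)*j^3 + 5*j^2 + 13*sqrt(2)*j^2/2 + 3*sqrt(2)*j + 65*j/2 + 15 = (j + 6)*(j + 5*sqrt(2)/2)*(sqrt(2)*j + sqrt(2)/2)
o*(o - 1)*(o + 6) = o^3 + 5*o^2 - 6*o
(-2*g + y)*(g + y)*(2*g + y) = -4*g^3 - 4*g^2*y + g*y^2 + y^3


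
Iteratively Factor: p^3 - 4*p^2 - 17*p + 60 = (p - 3)*(p^2 - p - 20) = (p - 5)*(p - 3)*(p + 4)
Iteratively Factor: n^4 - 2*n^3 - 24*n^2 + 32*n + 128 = (n - 4)*(n^3 + 2*n^2 - 16*n - 32) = (n - 4)*(n + 2)*(n^2 - 16) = (n - 4)^2*(n + 2)*(n + 4)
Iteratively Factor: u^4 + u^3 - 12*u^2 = (u)*(u^3 + u^2 - 12*u) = u*(u - 3)*(u^2 + 4*u) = u*(u - 3)*(u + 4)*(u)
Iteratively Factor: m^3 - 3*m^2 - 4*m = (m - 4)*(m^2 + m) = (m - 4)*(m + 1)*(m)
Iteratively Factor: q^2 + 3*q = (q + 3)*(q)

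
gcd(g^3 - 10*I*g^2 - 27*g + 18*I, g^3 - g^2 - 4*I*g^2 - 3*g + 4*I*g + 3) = g^2 - 4*I*g - 3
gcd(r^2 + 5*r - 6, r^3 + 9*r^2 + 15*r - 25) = r - 1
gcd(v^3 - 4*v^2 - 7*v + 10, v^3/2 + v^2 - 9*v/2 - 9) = v + 2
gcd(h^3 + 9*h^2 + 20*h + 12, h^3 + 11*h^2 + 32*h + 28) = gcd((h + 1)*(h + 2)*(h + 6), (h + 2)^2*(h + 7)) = h + 2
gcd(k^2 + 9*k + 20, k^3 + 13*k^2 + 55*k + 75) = k + 5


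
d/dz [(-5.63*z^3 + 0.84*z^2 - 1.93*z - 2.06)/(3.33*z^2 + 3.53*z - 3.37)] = (-18.7479*z^4 - 39.7478*z^3 + 66.3114*z^2 + 8.058*z + 13.7759)/(11.0889*z^4 + 23.5098*z^3 - 9.9833*z^2 - 23.7922*z + 11.3569)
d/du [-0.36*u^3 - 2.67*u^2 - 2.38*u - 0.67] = -1.08*u^2 - 5.34*u - 2.38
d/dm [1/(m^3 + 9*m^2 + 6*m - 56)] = 3*(-m^2 - 6*m - 2)/(m^3 + 9*m^2 + 6*m - 56)^2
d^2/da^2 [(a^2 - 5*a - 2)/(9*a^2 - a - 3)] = 2*(-396*a^3 - 405*a^2 - 351*a - 32)/(729*a^6 - 243*a^5 - 702*a^4 + 161*a^3 + 234*a^2 - 27*a - 27)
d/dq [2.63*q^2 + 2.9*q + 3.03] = 5.26*q + 2.9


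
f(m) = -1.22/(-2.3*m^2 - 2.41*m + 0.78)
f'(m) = -1.22*(4.6*m + 2.41)/(-2.3*m^2 - 2.41*m + 0.78)^2 = (-5.612*m - 2.9402)/(2.3*m^2 + 2.41*m - 0.78)^2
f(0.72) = 0.57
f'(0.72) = -1.51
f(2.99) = 0.05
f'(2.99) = -0.03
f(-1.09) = -1.81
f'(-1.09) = 6.99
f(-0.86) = -1.06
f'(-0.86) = 1.42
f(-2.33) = 0.20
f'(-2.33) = 0.27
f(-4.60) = 0.03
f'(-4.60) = 0.02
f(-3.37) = 0.07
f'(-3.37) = 0.05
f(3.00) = 0.04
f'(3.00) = -0.03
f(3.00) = 0.04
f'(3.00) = -0.03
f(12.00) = 0.00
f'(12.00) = -0.00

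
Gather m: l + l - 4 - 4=2*l - 8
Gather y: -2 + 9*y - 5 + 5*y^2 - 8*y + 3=5*y^2 + y - 4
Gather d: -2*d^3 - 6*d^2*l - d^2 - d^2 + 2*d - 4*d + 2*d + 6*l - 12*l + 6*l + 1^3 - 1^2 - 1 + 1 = -2*d^3 + d^2*(-6*l - 2)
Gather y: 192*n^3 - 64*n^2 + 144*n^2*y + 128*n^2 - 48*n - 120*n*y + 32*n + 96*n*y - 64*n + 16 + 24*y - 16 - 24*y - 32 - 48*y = 192*n^3 + 64*n^2 - 80*n + y*(144*n^2 - 24*n - 48) - 32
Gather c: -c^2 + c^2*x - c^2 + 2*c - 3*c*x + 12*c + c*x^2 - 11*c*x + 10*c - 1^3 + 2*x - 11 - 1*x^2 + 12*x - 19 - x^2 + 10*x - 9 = c^2*(x - 2) + c*(x^2 - 14*x + 24) - 2*x^2 + 24*x - 40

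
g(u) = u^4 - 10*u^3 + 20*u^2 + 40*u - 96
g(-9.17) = 16000.87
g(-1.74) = -43.20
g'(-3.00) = -458.00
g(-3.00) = 315.00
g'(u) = 4*u^3 - 30*u^2 + 40*u + 40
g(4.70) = -16.46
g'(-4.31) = -1009.93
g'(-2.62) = -342.67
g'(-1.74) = -141.50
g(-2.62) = 163.46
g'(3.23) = -8.99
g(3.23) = 13.72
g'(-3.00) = -458.00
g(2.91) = 15.05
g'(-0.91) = -24.26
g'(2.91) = 0.93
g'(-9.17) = -5933.85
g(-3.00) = 315.00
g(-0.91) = -107.62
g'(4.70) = -19.41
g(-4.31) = 1248.82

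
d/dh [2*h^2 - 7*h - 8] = 4*h - 7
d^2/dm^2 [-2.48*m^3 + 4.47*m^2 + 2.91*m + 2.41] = 8.94 - 14.88*m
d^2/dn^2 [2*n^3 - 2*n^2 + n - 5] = 12*n - 4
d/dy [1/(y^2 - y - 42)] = (1 - 2*y)/(-y^2 + y + 42)^2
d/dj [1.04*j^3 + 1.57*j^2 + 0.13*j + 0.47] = 3.12*j^2 + 3.14*j + 0.13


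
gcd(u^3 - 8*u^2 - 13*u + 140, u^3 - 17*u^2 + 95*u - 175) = u^2 - 12*u + 35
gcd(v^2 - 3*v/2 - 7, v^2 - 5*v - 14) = v + 2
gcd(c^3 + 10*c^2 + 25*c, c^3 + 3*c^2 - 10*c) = c^2 + 5*c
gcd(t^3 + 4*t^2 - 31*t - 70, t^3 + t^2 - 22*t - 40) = t^2 - 3*t - 10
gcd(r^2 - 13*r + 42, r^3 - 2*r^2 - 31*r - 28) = r - 7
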